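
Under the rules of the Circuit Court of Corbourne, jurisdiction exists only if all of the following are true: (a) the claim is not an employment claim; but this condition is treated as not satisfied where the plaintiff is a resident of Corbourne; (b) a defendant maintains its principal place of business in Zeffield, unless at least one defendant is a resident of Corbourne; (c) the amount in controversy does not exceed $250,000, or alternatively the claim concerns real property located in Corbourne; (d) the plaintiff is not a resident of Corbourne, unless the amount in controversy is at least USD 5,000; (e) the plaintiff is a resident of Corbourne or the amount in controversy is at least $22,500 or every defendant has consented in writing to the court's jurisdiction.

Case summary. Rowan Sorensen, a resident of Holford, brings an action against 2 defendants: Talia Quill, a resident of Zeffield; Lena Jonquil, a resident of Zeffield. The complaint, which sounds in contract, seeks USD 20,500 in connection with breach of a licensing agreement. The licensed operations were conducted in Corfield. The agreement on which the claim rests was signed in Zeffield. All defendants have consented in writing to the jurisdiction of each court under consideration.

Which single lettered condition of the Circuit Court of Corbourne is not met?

The Circuit Court of Corbourne:
  (a) The claim is a contract claim, not an employment claim. And the carve-out is inapplicable — the plaintiff resides in Holford, not Corbourne. Satisfied.
  (b) No defendant is a corporation. Nor does the 'unless' clause help: no defendant resides in Corbourne (they reside in Zeffield, Zeffield). Not satisfied.
  (c) The amount in controversy is $20,500, within the $250,000 ceiling, so this disjunct is met. Condition met.
  (d) The plaintiff resides in Holford, which is not Corbourne. Met.
  (e) Every defendant has filed written consent, so this disjunct is met. Satisfied.
Only condition (b) fails.

(b)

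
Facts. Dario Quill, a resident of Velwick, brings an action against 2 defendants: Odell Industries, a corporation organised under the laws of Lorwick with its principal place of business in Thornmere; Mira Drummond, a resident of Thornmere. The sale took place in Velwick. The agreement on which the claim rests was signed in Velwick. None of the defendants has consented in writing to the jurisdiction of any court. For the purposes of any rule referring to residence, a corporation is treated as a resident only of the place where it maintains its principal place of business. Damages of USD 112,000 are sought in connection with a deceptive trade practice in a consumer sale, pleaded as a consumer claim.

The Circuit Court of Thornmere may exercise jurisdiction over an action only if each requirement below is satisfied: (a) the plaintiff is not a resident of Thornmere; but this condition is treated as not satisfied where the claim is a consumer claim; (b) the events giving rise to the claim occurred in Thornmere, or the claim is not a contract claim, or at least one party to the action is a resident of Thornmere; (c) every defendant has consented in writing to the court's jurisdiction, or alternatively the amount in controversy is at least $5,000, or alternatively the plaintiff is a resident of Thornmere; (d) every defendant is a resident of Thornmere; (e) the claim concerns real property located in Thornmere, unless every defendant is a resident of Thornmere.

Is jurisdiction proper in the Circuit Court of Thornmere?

No

The Circuit Court of Thornmere:
  (a) The plaintiff resides in Velwick, which is not Thornmere. But the claim is a consumer claim, triggering the carve-out and defeating this condition. Not satisfied.
  (b) The claim is a consumer claim, not a contract claim, so one alternative holds. Satisfied.
  (c) The amount in controversy is $112,000, which meets the $5,000 floor, so this disjunct is met. Met.
  (d) The defendants reside as follows — Odell Industries in Thornmere, Mira Drummond in Thornmere — all in Thornmere. Condition met.
  (e) The claim does not concern real property. But the defendants reside as follows — Odell Industries in Thornmere, Mira Drummond in Thornmere — all in Thornmere, and the 'unless' clause therefore excuses the requirement. Met.
  → At least one condition fails; no jurisdiction.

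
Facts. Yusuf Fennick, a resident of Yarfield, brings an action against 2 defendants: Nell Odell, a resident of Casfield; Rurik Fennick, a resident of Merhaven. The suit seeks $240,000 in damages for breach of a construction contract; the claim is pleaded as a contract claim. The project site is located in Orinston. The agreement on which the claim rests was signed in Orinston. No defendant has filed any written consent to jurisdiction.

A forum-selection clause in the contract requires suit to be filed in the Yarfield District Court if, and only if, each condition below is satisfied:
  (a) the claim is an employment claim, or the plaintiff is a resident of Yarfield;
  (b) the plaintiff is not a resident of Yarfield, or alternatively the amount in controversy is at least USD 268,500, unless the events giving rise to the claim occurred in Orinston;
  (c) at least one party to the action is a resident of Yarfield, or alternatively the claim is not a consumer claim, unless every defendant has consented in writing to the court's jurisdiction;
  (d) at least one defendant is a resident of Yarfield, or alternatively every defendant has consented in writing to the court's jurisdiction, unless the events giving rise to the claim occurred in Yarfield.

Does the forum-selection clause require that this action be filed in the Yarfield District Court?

No

The Yarfield District Court:
  (a) The plaintiff resides in Yarfield, which satisfies one of the alternatives. Met.
  (b) The plaintiff resides in Yarfield; the amount in controversy is 240,000 dollars, below the USD 268,500 floor — every alternative fails. The proviso rescues it, though: the operative events occurred in Orinston. Satisfied.
  (c) Yusuf Fennick resides in Yarfield, so one alternative holds. Satisfied.
  (d) No defendant resides in Yarfield (they reside in Casfield, Merhaven); no such written consent has been filed — every alternative fails. The proviso offers no rescue either, since the operative events occurred in Orinston, not Yarfield. Fails.
  → The clause does not apply.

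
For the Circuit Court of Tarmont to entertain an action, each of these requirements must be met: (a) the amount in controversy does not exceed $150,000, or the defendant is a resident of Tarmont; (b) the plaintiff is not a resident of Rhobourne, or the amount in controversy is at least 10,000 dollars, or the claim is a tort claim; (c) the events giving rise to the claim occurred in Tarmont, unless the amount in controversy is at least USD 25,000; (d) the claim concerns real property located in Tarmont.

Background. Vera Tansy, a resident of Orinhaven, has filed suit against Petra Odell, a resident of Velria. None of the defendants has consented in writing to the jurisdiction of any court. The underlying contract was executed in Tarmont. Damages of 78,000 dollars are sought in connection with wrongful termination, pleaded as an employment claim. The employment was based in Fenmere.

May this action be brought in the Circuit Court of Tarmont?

No

The Circuit Court of Tarmont:
  (a) The amount in controversy is 78,000 dollars, within the USD 150,000 ceiling — that alternative is enough. Met.
  (b) The plaintiff resides in Orinhaven, which is not Rhobourne — that alternative is enough. Met.
  (c) The operative events occurred in Fenmere, not Tarmont. The proviso rescues it, though: the amount in controversy is $78,000, which meets the 25,000 dollars floor. Met.
  (d) The claim does not concern real property. Condition not met.
  → At least one condition fails; no jurisdiction.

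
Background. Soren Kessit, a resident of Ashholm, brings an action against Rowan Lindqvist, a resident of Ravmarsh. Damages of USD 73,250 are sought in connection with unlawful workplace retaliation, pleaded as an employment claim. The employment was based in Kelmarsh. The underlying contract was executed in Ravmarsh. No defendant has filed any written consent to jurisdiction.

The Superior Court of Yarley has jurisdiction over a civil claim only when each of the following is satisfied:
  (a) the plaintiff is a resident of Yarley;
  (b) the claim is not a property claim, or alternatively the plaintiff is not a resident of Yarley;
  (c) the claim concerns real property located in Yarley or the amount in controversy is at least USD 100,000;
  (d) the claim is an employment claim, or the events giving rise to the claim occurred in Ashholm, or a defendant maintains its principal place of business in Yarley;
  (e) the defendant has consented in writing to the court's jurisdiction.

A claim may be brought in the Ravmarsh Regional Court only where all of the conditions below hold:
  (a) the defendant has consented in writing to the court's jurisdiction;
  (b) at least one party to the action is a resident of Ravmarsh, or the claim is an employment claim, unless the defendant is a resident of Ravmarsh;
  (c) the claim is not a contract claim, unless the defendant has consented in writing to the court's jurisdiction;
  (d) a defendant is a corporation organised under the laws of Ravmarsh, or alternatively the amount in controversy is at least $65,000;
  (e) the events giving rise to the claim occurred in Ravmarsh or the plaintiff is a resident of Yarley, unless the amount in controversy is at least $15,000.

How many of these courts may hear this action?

0

The Superior Court of Yarley:
  (a) The plaintiff resides in Ashholm, not Yarley. Not satisfied.
  (b) The claim is an employment claim, not a property claim, so this disjunct is met. Condition met.
  (c) The claim does not concern real property; the amount in controversy is $73,250, below the USD 100,000 floor — no alternative holds. Fails.
  (d) The claim is an employment claim, which satisfies one of the alternatives. Satisfied.
  (e) No such written consent has been filed. Not satisfied.
  → No jurisdiction.
The Ravmarsh Regional Court:
  (a) No such written consent has been filed. Not satisfied.
  (b) Rowan Lindqvist resides in Ravmarsh, so this disjunct is met. Satisfied.
  (c) The claim is an employment claim, not a contract claim. Condition met.
  (d) The amount in controversy is $73,250, which meets the 65,000 dollars floor, which satisfies one of the alternatives. Met.
  (e) The operative events occurred in Kelmarsh, not Ravmarsh; the plaintiff resides in Ashholm, not Yarley — no alternative holds. However, the amount in controversy is 73,250 dollars, which meets the 15,000 dollars floor, so the 'unless' proviso supplies this condition. Satisfied.
  → No jurisdiction.
No court satisfies all of its conditions.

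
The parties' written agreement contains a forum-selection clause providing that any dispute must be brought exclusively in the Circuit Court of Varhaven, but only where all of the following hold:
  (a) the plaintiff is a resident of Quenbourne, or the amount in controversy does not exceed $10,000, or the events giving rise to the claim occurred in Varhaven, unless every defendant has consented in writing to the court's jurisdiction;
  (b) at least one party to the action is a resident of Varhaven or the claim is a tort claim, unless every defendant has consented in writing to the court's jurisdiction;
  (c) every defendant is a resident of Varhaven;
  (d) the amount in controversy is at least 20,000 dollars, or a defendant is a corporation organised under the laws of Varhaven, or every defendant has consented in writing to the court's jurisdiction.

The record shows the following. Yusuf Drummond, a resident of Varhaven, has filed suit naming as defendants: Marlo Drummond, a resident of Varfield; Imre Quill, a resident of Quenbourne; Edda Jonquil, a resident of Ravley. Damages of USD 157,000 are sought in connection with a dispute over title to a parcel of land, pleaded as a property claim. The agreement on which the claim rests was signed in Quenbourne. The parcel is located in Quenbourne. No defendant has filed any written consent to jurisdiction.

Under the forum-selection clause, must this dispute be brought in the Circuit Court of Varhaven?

The Circuit Court of Varhaven:
  (a) The plaintiff resides in Varhaven, not Quenbourne; the amount in controversy is USD 157,000, above the $10,000 ceiling; the operative events occurred in Quenbourne, not Varhaven — every alternative fails. The proviso offers no rescue either, since no such written consent has been filed. Not satisfied.
  (b) Yusuf Drummond resides in Varhaven — that alternative is enough. Condition met.
  (c) The defendants reside as follows — Marlo Drummond in Varfield, Imre Quill in Quenbourne, Edda Jonquil in Ravley — not all in Varhaven. Not satisfied.
  (d) The amount in controversy is USD 157,000, which meets the 20,000 dollars floor, so one alternative holds. Satisfied.
  → Forum clause is not triggered.

No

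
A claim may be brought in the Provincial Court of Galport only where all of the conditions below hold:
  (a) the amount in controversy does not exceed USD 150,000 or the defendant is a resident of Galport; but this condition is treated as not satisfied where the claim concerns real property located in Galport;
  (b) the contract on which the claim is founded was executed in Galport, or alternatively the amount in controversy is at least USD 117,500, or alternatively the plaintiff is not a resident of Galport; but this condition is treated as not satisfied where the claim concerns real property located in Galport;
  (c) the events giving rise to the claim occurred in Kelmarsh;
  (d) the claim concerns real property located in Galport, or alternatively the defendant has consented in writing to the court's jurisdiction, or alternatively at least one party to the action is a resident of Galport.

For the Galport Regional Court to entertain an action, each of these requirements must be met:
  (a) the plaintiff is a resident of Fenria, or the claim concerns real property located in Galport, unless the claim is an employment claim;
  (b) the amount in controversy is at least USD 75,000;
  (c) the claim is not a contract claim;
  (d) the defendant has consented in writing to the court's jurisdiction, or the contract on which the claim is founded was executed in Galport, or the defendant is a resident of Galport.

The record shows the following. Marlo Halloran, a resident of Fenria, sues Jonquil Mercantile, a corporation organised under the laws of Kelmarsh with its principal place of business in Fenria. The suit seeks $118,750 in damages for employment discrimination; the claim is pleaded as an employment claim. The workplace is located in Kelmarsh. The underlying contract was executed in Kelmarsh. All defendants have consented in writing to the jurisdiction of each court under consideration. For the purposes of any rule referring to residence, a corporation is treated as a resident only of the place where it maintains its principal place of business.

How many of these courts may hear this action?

2

The Provincial Court of Galport:
  (a) The amount in controversy is $118,750, within the 150,000 dollars ceiling, so one alternative holds. And the carve-out is inapplicable — the claim does not concern real property. Condition met.
  (b) The amount in controversy is 118,750 dollars, which meets the $117,500 floor — that alternative is enough. The carve-out does not apply: the claim does not concern real property. Condition met.
  (c) The operative events occurred in Kelmarsh. Met.
  (d) Every defendant has filed written consent, so this disjunct is met. Satisfied.
  → Every requirement is satisfied — jurisdiction.
The Galport Regional Court:
  (a) The plaintiff resides in Fenria, so this disjunct is met. Condition met.
  (b) The amount in controversy is 118,750 dollars, which meets the 75,000 dollars floor. Condition met.
  (c) The claim is an employment claim, not a contract claim. Condition met.
  (d) Every defendant has filed written consent, so this disjunct is met. Met.
  → All conditions met; jurisdiction exists.
Courts with jurisdiction: the Provincial Court of Galport, the Galport Regional Court — 2 in total.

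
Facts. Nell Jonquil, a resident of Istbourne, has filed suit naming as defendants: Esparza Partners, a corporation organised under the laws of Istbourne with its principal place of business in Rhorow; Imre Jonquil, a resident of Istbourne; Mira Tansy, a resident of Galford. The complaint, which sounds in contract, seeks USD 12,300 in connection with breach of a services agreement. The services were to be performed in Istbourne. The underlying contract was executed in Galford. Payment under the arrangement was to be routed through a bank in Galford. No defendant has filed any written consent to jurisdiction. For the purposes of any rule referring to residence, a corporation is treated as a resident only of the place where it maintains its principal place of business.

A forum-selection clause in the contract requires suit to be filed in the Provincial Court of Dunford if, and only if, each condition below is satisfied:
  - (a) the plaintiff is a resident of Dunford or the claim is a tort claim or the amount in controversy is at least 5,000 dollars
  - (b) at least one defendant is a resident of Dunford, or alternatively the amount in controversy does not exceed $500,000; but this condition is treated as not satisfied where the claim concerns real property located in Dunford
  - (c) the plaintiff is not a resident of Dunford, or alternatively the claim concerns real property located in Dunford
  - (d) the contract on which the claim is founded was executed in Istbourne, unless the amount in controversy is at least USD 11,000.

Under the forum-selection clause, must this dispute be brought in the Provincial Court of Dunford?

Yes

The Provincial Court of Dunford:
  (a) The amount in controversy is 12,300 dollars, which meets the USD 5,000 floor — that alternative is enough. Met.
  (b) The amount in controversy is USD 12,300, within the 500,000 dollars ceiling, so this disjunct is met. The exception is not triggered, since the claim does not concern real property. Met.
  (c) The plaintiff resides in Istbourne, which is not Dunford — that alternative is enough. Condition met.
  (d) The contract was executed in Galford, not Istbourne. The proviso rescues it, though: the amount in controversy is 12,300 dollars, which meets the USD 11,000 floor. Condition met.
  → Forum clause is triggered.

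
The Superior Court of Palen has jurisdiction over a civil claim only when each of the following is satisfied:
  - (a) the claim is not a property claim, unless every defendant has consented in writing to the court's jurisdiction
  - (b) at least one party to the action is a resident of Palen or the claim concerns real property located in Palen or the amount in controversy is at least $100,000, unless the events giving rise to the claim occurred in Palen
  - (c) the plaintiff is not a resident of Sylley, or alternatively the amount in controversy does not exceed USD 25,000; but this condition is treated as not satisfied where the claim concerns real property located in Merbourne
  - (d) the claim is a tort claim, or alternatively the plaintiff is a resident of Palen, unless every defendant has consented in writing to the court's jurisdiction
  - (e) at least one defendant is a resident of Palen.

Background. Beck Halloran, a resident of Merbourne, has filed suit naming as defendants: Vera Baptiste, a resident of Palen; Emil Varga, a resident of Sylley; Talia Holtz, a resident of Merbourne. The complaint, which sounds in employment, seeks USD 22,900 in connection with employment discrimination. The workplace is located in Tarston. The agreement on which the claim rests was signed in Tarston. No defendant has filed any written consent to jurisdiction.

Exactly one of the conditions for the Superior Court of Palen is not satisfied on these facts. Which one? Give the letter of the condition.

The Superior Court of Palen:
  (a) The claim is an employment claim, not a property claim. Met.
  (b) Vera Baptiste resides in Palen, which satisfies one of the alternatives. Satisfied.
  (c) The plaintiff resides in Merbourne, which is not Sylley, so one alternative holds. The exception is not triggered, since the claim does not concern real property. Condition met.
  (d) The claim is an employment claim, not a tort claim; the plaintiff resides in Merbourne, not Palen — no alternative holds. And no such written consent has been filed, so the proviso does not save it. Not met.
  (e) Vera Baptiste resides in Palen. Condition met.
Only condition (d) fails.

(d)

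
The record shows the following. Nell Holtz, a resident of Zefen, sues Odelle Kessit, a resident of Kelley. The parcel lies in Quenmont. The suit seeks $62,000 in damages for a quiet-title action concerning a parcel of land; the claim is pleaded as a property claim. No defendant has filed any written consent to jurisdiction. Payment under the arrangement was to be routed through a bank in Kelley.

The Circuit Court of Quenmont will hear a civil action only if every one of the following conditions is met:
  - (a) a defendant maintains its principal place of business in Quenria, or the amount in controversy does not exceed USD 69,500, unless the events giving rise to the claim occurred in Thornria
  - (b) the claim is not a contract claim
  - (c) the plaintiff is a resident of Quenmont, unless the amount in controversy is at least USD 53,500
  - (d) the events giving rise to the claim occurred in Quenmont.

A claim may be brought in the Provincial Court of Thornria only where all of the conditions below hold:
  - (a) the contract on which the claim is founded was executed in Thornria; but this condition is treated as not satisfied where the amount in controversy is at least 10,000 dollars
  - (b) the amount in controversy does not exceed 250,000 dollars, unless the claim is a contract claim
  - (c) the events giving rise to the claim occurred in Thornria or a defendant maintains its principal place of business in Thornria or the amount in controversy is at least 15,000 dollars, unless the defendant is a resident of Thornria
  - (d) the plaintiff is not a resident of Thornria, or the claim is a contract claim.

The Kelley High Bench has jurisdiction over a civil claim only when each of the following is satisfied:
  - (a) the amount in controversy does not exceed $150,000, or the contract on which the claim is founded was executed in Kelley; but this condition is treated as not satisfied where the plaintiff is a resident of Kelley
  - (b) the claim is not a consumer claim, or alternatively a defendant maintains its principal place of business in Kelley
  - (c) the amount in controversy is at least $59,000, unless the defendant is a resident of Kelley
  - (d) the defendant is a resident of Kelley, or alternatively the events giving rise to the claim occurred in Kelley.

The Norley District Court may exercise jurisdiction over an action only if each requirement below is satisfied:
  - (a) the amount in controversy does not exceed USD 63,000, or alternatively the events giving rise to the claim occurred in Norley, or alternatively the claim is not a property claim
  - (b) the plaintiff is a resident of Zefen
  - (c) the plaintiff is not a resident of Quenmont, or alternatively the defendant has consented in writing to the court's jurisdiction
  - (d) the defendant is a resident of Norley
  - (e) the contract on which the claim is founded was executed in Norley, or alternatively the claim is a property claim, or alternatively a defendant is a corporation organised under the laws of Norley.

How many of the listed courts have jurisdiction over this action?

2

The Circuit Court of Quenmont:
  (a) The amount in controversy is $62,000, within the 69,500 dollars ceiling, so one alternative holds. Condition met.
  (b) The claim is a property claim, not a contract claim. Condition met.
  (c) The plaintiff resides in Zefen, not Quenmont. But the amount in controversy is 62,000 dollars, which meets the USD 53,500 floor, and the 'unless' clause therefore excuses the requirement. Met.
  (d) The operative events occurred in Quenmont. Satisfied.
  → Jurisdiction lies.
The Provincial Court of Thornria:
  (a) No contract (and hence no place of execution) is alleged. Condition not met.
  (b) The amount in controversy is USD 62,000, within the $250,000 ceiling. Met.
  (c) The amount in controversy is $62,000, which meets the USD 15,000 floor, so this disjunct is met. Met.
  (d) The plaintiff resides in Zefen, which is not Thornria, so one alternative holds. Satisfied.
  → At least one condition fails; no jurisdiction.
The Kelley High Bench:
  (a) The amount in controversy is 62,000 dollars, within the $150,000 ceiling, which satisfies one of the alternatives. And the carve-out is inapplicable — the plaintiff resides in Zefen, not Kelley. Condition met.
  (b) The claim is a property claim, not a consumer claim, so one alternative holds. Satisfied.
  (c) The amount in controversy is USD 62,000, which meets the USD 59,000 floor. Met.
  (d) The defendant resides in Kelley, so this disjunct is met. Satisfied.
  → All conditions met; jurisdiction exists.
The Norley District Court:
  (a) The amount in controversy is $62,000, within the USD 63,000 ceiling, so one alternative holds. Satisfied.
  (b) The plaintiff resides in Zefen. Met.
  (c) The plaintiff resides in Zefen, which is not Quenmont — that alternative is enough. Condition met.
  (d) The defendant resides in Kelley, not Norley. Condition not met.
  (e) The claim is a property claim, so one alternative holds. Met.
  → At least one condition fails; no jurisdiction.
Courts with jurisdiction: the Circuit Court of Quenmont, the Kelley High Bench — 2 in total.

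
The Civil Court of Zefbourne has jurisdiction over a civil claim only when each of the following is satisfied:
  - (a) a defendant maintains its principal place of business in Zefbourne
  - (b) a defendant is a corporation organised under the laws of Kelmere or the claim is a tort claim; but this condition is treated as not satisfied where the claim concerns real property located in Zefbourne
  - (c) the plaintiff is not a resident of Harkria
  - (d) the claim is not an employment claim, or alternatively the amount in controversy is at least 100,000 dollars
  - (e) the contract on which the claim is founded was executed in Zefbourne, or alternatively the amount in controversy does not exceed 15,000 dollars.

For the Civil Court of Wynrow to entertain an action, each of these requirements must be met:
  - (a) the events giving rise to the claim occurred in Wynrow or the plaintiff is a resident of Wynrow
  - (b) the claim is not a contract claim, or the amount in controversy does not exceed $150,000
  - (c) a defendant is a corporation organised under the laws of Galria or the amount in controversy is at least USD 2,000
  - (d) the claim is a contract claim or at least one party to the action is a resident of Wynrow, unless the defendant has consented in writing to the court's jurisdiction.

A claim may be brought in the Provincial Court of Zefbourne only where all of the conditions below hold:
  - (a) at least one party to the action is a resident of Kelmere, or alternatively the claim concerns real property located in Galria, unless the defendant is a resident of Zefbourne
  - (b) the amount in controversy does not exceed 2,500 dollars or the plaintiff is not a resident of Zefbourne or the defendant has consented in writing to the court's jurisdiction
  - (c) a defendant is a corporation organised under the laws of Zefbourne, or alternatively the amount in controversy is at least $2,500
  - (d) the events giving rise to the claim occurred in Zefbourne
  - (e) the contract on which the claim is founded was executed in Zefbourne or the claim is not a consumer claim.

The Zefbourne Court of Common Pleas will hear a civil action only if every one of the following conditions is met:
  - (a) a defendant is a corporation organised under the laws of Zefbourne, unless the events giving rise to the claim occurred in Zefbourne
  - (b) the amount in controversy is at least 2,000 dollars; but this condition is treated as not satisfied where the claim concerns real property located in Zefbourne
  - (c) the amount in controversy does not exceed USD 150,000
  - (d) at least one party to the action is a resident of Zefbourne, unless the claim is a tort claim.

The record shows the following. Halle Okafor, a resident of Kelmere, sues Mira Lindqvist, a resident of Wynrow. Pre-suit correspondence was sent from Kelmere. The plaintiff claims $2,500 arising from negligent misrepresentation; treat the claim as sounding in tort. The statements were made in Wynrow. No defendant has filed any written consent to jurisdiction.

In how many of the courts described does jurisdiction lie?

1

The Civil Court of Zefbourne:
  (a) No defendant is a corporation. Not met.
  (b) The claim is a tort claim, so this disjunct is met. The exception is not triggered, since the claim does not concern real property. Condition met.
  (c) The plaintiff resides in Kelmere, which is not Harkria. Condition met.
  (d) The claim is a tort claim, not an employment claim — that alternative is enough. Met.
  (e) The amount in controversy is USD 2,500, within the 15,000 dollars ceiling, so one alternative holds. Condition met.
  → At least one condition fails; no jurisdiction.
The Civil Court of Wynrow:
  (a) The operative events occurred in Wynrow, so one alternative holds. Satisfied.
  (b) The claim is a tort claim, not a contract claim, so this disjunct is met. Met.
  (c) The amount in controversy is 2,500 dollars, which meets the $2,000 floor, which satisfies one of the alternatives. Satisfied.
  (d) Mira Lindqvist resides in Wynrow, so one alternative holds. Satisfied.
  → Every requirement is satisfied — jurisdiction.
The Provincial Court of Zefbourne:
  (a) Halle Okafor resides in Kelmere, so this disjunct is met. Condition met.
  (b) The amount in controversy is USD 2,500, within the $2,500 ceiling, which satisfies one of the alternatives. Met.
  (c) The amount in controversy is USD 2,500, which meets the USD 2,500 floor — that alternative is enough. Met.
  (d) The operative events occurred in Wynrow, not Zefbourne. Fails.
  (e) The claim is a tort claim, not a consumer claim — that alternative is enough. Satisfied.
  → At least one condition fails; no jurisdiction.
The Zefbourne Court of Common Pleas:
  (a) No defendant is a corporation. Nor does the 'unless' clause help: the operative events occurred in Wynrow, not Zefbourne. Not met.
  (b) The amount in controversy is $2,500, which meets the 2,000 dollars floor. The carve-out does not apply: the claim does not concern real property. Satisfied.
  (c) The amount in controversy is $2,500, within the $150,000 ceiling. Satisfied.
  (d) No party resides in Zefbourne. However, the claim is a tort claim, so the 'unless' proviso supplies this condition. Met.
  → At least one condition fails; no jurisdiction.
Courts with jurisdiction: the Civil Court of Wynrow — 1 in total.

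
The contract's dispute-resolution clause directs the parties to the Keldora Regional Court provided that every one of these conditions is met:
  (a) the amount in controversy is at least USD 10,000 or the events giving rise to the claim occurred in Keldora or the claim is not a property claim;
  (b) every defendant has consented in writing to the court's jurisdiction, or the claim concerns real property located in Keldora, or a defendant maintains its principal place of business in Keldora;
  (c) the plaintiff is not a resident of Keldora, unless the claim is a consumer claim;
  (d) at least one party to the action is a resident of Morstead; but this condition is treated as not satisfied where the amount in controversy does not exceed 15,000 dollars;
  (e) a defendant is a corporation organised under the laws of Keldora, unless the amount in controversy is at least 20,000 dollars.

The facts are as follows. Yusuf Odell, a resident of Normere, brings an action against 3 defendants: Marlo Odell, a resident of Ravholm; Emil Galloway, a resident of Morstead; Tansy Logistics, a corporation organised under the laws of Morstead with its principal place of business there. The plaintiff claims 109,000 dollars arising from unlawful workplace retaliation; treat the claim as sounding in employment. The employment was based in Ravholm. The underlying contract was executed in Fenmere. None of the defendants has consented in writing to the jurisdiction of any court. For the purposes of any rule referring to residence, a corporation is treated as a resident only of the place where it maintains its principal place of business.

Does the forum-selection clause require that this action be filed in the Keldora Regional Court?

No

The Keldora Regional Court:
  (a) The amount in controversy is $109,000, which meets the $10,000 floor, so this disjunct is met. Condition met.
  (b) No such written consent has been filed; the claim does not concern real property; the corporate defendant(s) have their principal place of business in Morstead, not Keldora — none of the alternatives is met. Not satisfied.
  (c) The plaintiff resides in Normere, which is not Keldora. Satisfied.
  (d) Emil Galloway resides in Morstead. And the carve-out is inapplicable — the amount in controversy is USD 109,000, above the USD 15,000 ceiling. Condition met.
  (e) The corporate defendant(s) are organised in Morstead, not Keldora. But the amount in controversy is 109,000 dollars, which meets the $20,000 floor, and the 'unless' clause therefore excuses the requirement. Condition met.
  → The clause does not apply.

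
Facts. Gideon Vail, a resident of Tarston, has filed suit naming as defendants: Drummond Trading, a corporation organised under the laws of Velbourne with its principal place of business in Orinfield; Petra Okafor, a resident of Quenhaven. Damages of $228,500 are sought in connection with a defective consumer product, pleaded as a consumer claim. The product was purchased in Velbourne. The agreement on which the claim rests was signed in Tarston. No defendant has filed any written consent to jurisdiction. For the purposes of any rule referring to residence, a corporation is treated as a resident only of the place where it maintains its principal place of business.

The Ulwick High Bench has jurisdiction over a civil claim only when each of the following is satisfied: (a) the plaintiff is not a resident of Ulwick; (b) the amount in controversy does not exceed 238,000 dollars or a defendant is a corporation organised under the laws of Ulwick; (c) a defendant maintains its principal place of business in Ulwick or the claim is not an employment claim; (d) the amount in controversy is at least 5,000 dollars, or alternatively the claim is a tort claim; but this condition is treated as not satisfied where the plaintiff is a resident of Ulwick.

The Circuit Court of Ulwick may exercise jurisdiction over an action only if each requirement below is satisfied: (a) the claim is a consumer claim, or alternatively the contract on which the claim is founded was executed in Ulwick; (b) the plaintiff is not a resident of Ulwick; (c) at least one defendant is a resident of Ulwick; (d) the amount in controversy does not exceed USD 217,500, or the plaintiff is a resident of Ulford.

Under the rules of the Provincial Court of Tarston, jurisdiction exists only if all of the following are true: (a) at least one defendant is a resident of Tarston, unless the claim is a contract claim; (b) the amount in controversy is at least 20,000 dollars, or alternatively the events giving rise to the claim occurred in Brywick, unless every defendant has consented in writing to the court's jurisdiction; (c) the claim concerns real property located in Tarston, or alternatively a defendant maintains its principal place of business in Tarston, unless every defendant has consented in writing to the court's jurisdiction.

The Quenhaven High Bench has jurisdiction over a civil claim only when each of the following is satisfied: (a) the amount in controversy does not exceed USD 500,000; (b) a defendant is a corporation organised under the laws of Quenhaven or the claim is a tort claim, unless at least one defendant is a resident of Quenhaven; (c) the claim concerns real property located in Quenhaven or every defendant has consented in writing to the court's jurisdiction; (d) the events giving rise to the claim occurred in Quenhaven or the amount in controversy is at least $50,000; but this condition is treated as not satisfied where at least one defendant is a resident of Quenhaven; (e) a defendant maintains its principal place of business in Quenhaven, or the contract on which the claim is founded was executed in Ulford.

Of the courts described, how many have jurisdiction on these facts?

1

The Ulwick High Bench:
  (a) The plaintiff resides in Tarston, which is not Ulwick. Satisfied.
  (b) The amount in controversy is $228,500, within the 238,000 dollars ceiling — that alternative is enough. Satisfied.
  (c) The claim is a consumer claim, not an employment claim — that alternative is enough. Condition met.
  (d) The amount in controversy is $228,500, which meets the 5,000 dollars floor — that alternative is enough. The exception is not triggered, since the plaintiff resides in Tarston, not Ulwick. Satisfied.
  → All conditions met; jurisdiction exists.
The Circuit Court of Ulwick:
  (a) The claim is a consumer claim, so one alternative holds. Met.
  (b) The plaintiff resides in Tarston, which is not Ulwick. Condition met.
  (c) No defendant resides in Ulwick (they reside in Orinfield, Quenhaven). Fails.
  (d) The amount in controversy is 228,500 dollars, above the USD 217,500 ceiling; the plaintiff resides in Tarston, not Ulford — no alternative holds. Not met.
  → Not every requirement is met — no jurisdiction.
The Provincial Court of Tarston:
  (a) No defendant resides in Tarston (they reside in Orinfield, Quenhaven). And the claim is a consumer claim, not a contract claim, so the proviso does not save it. Fails.
  (b) The amount in controversy is USD 228,500, which meets the USD 20,000 floor, which satisfies one of the alternatives. Satisfied.
  (c) The claim does not concern real property; the corporate defendant(s) have their principal place of business in Orinfield, not Tarston — every alternative fails. The proviso offers no rescue either, since no such written consent has been filed. Condition not met.
  → No jurisdiction.
The Quenhaven High Bench:
  (a) The amount in controversy is $228,500, within the USD 500,000 ceiling. Condition met.
  (b) The corporate defendant(s) are organised in Velbourne, not Quenhaven; the claim is a consumer claim, not a tort claim — no alternative holds. But Petra Okafor resides in Quenhaven, and the 'unless' clause therefore excuses the requirement. Met.
  (c) The claim does not concern real property; no such written consent has been filed — none of the alternatives is met. Not met.
  (d) The amount in controversy is USD 228,500, which meets the 50,000 dollars floor — that alternative is enough. But Petra Okafor resides in Quenhaven, triggering the carve-out and defeating this condition. Condition not met.
  (e) The corporate defendant(s) have their principal place of business in Orinfield, not Quenhaven; the contract was executed in Tarston, not Ulford — no alternative holds. Fails.
  → Not every requirement is met — no jurisdiction.
Courts with jurisdiction: the Ulwick High Bench — 1 in total.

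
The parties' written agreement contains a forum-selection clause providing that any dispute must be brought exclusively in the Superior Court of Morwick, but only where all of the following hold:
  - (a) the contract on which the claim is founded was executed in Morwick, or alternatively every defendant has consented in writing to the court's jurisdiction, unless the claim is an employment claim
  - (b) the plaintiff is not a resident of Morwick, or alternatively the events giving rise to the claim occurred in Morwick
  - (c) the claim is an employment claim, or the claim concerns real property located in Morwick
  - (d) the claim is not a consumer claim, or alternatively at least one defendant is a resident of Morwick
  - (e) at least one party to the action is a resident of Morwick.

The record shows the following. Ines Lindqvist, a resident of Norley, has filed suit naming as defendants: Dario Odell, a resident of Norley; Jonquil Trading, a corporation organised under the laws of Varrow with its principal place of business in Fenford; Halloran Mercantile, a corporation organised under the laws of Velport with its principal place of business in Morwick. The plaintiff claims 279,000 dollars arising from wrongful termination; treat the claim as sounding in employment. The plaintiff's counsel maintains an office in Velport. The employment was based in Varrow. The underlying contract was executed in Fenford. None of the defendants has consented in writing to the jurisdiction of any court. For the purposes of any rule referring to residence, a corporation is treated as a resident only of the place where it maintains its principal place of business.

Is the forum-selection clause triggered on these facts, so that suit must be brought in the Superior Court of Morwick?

Yes

The Superior Court of Morwick:
  (a) The contract was executed in Fenford, not Morwick; no such written consent has been filed — no alternative holds. However, the claim is an employment claim, so the 'unless' proviso supplies this condition. Satisfied.
  (b) The plaintiff resides in Norley, which is not Morwick, so this disjunct is met. Met.
  (c) The claim is an employment claim — that alternative is enough. Condition met.
  (d) The claim is an employment claim, not a consumer claim, which satisfies one of the alternatives. Condition met.
  (e) Halloran Mercantile resides in Morwick. Met.
  → The clause applies.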